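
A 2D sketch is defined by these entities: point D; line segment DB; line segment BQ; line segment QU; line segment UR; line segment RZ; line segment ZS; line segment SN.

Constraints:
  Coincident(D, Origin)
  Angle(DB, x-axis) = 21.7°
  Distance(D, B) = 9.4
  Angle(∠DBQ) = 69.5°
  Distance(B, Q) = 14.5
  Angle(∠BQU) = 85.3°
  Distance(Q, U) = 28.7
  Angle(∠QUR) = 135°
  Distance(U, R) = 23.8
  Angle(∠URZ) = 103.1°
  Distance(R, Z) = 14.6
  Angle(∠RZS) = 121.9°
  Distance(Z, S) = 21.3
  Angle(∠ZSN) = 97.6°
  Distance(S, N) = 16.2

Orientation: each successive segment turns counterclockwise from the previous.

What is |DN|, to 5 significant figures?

5.4100

D is at the origin; DB runs at 21.7° with length 9.4, so B = (8.7338, 3.4756). ∠DBQ = 69.5° gives BQ at 132.20° from the x-axis; with |BQ| = 14.5, Q = (-1.0061, 14.217). ∠BQU = 85.3° gives QU at -133.10° from the x-axis; with |QU| = 28.7, U = (-20.616, -6.7384). ∠QUR = 135.0° gives UR at -88.100° from the x-axis; with |UR| = 23.8, R = (-19.827, -30.525). ∠URZ = 103.1° gives RZ at -11.200° from the x-axis; with |RZ| = 14.6, Z = (-5.5050, -33.361). ∠RZS = 121.9° gives ZS at 46.900° from the x-axis; with |ZS| = 21.3, S = (9.0487, -17.809). ∠ZSN = 97.6° gives SN at 129.30° from the x-axis; with |SN| = 16.2, N = (-1.2121, -5.2724). Then |DN| = |N − D| = 5.4100.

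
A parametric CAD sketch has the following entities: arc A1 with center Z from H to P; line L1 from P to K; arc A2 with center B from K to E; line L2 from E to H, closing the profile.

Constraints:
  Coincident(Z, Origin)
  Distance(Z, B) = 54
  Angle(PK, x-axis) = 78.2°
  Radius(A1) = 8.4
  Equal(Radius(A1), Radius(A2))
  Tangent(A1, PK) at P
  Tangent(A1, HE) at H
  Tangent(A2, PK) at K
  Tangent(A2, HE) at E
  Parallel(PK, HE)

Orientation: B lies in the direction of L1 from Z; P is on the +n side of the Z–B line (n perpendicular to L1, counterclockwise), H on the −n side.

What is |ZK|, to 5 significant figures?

54.649

The slot axis is L1's direction at 78.2°, so u = (cos 78.2°, sin 78.2°) = (0.20450, 0.97887) and n = (−sin 78.2°, cos 78.2°) = (-0.97887, 0.20450). Z is at the origin and B lies 54.0 along u from Z, so B = 54.0·u = (11.043, 52.859). Tangency of A1 to both parallel lines with radius 8.4 puts P and H at Z ± 8.4·n: P = (-8.2225, 1.7178), H = (8.2225, -1.7178). Equal radii place K and E the same way about B: K = B + 8.4·n = (2.8203, 54.577), E = B − 8.4·n = (19.265, 51.141). Then |ZK| = |K − Z| = 54.649.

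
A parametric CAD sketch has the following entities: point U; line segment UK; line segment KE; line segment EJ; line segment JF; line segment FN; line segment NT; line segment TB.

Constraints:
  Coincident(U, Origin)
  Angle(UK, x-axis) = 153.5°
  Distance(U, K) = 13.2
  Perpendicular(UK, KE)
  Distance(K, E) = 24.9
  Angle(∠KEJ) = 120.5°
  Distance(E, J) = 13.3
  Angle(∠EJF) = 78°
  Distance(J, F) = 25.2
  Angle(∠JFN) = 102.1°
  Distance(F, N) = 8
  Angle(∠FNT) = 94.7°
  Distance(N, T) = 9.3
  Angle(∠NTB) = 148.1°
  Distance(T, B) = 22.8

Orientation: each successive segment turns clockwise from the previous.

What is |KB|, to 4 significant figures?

34.53

U is at the origin; UK runs at 153.5° with length 13.2, so K = (-11.81, 5.890). UK is perpendicular to KE, so KE runs at 63.50°; with |KE| = 24.9, E = (-0.7028, 28.17). ∠KEJ = 120.5° gives EJ at 4.000° from the x-axis; with |EJ| = 13.3, J = (12.56, 29.10). ∠EJF = 78.0° gives JF at -98.00° from the x-axis; with |JF| = 25.2, F = (9.058, 4.147). ∠JFN = 102.1° gives FN at -175.9° from the x-axis; with |FN| = 8.0, N = (1.078, 3.575). ∠FNT = 94.7° gives NT at 98.80° from the x-axis; with |NT| = 9.3, T = (-0.3447, 12.77). ∠NTB = 148.1° gives TB at 66.90° from the x-axis; with |TB| = 22.8, B = (8.601, 33.74). Then |KB| = |B − K| = 34.53.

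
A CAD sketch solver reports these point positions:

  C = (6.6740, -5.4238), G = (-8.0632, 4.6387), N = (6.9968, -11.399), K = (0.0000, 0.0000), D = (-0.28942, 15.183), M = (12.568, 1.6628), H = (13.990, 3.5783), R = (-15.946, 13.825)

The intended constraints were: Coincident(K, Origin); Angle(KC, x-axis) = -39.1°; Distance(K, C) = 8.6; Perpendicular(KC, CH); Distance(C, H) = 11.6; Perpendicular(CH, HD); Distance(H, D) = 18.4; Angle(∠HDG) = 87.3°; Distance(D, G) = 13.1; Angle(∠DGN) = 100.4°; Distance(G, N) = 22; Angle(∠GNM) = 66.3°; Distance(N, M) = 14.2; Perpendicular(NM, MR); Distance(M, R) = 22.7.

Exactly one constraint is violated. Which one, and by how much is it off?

Distance(M, R) = 22.7 — off by 8.30.

K = (0.00, 0.00) ✓; KC at -39.10° ✓; |KC| = 8.600 ✓; ∠(KC, CH) = 90.00° ✓; |CH| = 11.60 ✓; ∠(CH, HD) = 90.00° ✓; |HD| = 18.40 ✓; ∠HDG = 87.30° ✓; |DG| = 13.10 ✓; ∠DGN = 100.4° ✓; |GN| = 22.00 ✓; ∠GNM = 66.30° ✓; |NM| = 14.20 ✓; ∠(NM, MR) = 90.00° ✓; |MR| = 31.00 ✗.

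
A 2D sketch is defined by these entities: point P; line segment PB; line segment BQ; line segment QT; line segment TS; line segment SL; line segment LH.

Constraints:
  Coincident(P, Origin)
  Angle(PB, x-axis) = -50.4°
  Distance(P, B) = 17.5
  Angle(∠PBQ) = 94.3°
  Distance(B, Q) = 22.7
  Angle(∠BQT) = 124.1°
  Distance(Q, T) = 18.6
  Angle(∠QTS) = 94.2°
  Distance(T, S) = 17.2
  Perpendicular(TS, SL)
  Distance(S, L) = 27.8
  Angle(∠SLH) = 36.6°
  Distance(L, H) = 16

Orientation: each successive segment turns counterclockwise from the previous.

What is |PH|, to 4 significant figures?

21.18

P is at the origin; PB runs at -50.4° with length 17.5, so B = (11.15, -13.48). ∠PBQ = 94.3° gives BQ at 35.30° from the x-axis; with |BQ| = 22.7, Q = (29.68, -0.3666). ∠BQT = 124.1° gives QT at 91.20° from the x-axis; with |QT| = 18.6, T = (29.29, 18.23). ∠QTS = 94.2° gives TS at 177.0° from the x-axis; with |TS| = 17.2, S = (12.12, 19.13). The perpendicularity gives SL at right angles to TS, so SL runs at -93.00°; with |SL| = 27.8, L = (10.66, -8.632). ∠SLH = 36.6° gives LH at 50.40° from the x-axis; with |LH| = 16.0, H = (20.86, 3.696). Then |PH| = |H − P| = 21.18.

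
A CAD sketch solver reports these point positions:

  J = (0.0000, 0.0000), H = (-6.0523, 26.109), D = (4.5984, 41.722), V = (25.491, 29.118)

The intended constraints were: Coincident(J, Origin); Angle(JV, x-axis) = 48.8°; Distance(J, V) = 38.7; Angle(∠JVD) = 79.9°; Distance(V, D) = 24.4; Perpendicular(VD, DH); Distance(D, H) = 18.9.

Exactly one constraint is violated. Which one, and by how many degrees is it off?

Perpendicular(VD, DH) — off by 3.20°.

J = (0.00, 0.00) ✓; JV at 48.80° ✓; |JV| = 38.70 ✓; ∠JVD = 79.90° ✓; |VD| = 24.40 ✓; ∠(VD, DH) = 86.80° ✗; |DH| = 18.90 ✓.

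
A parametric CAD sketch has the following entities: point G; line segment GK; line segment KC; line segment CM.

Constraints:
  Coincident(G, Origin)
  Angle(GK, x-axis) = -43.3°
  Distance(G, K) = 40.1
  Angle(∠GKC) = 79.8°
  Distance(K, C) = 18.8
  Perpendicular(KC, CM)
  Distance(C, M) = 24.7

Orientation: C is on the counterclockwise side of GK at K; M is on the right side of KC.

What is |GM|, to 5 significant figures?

65.224

G is at the origin; GK runs at -43.3° with length 40.1, so K = 40.1·(cos -43.3°, sin -43.3°) = (29.184, -27.501). ∠GKC = 79.8°, so KC runs at -43.3° + (180° − 79.8°) = 56.900° from the x-axis; with |KC| = 18.8, C = K + 18.8·(cos 56.900°, sin 56.900°) = (39.450, -11.752). The perpendicularity gives CM at right angles to KC; with |CM| = 24.7 on the right of KC, M = C + 24.7·(0.83772, -0.54610) = (60.142, -25.241). Then |GM| = |M − G| = 65.224.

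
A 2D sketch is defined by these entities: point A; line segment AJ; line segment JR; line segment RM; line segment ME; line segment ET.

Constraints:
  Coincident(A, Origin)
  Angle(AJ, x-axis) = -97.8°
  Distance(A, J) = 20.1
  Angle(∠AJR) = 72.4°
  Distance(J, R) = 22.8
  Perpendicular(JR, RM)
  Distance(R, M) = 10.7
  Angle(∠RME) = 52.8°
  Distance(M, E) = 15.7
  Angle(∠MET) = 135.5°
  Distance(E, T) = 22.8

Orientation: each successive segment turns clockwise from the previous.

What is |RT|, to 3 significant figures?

26.6

A is at the origin; AJ runs at -97.8° with length 20.1, so J = (-2.73, -19.9). ∠AJR = 72.4° gives JR at 155° from the x-axis; with |JR| = 22.8, R = (-23.3, -10.1). JR is perpendicular to RM, so RM runs at 64.6°; with |RM| = 10.7, M = (-18.7, -0.469). ∠RME = 52.8° gives ME at -62.6° from the x-axis; with |ME| = 15.7, E = (-11.5, -14.4). ∠MET = 135.5° gives ET at -107° from the x-axis; with |ET| = 22.8, T = (-18.2, -36.2). Then |RT| = |T − R| = 26.6.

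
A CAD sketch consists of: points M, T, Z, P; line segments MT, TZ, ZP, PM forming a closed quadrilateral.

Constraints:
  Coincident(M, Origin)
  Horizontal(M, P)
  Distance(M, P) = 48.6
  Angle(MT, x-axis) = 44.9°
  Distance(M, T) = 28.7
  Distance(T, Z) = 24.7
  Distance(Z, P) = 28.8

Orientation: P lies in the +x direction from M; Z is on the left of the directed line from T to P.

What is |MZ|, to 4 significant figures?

52.07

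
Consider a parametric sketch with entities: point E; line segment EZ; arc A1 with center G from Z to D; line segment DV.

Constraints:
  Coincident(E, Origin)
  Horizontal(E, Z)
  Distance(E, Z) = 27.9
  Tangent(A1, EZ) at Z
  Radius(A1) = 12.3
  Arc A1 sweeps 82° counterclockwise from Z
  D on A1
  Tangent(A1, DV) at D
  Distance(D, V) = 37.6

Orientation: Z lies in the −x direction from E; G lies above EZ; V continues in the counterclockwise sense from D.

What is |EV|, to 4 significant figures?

48.96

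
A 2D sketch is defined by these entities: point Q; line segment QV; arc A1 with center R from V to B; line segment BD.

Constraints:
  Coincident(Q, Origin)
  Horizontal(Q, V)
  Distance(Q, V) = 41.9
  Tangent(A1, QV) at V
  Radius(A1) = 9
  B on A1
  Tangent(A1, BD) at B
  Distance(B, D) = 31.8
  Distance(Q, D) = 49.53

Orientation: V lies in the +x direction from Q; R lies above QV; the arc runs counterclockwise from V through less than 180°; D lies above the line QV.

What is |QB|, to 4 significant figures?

51.13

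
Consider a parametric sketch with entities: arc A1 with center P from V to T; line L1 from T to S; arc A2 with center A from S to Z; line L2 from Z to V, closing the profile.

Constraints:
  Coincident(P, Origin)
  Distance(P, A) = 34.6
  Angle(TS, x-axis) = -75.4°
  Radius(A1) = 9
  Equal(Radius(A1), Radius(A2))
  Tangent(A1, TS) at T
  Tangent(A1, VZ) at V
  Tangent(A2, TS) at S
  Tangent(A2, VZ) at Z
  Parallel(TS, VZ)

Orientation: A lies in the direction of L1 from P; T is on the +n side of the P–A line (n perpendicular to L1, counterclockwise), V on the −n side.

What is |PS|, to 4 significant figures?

35.75

Tangency of A1 to both parallel lines with radius 9.0 puts T and V at P ± 9.0·n: T = (8.709, 2.269), V = (-8.709, -2.269). Equal radii place S and Z the same way about A: S = A + 9.0·n = (17.43, -31.21), Z = A − 9.0·n = (0.01222, -35.75). Then |PS| = |S − P| = 35.75.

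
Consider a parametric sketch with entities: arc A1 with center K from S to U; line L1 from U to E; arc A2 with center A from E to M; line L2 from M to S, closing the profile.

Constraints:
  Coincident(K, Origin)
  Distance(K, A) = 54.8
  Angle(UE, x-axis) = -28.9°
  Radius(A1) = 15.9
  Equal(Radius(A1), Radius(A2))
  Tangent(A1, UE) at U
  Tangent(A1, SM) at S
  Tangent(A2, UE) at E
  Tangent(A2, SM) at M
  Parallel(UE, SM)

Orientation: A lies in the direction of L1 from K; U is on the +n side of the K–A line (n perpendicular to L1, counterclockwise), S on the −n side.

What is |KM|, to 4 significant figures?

57.06

The slot axis is L1's direction at -28.9°, so u = (cos -28.9°, sin -28.9°) = (0.8755, -0.4833) and n = (−sin -28.9°, cos -28.9°) = (0.4833, 0.8755). K is at the origin and A lies 54.8 along u from K, so A = 54.8·u = (47.98, -26.48). Tangency of A1 to both parallel lines with radius 15.9 puts U and S at K ± 15.9·n: U = (7.684, 13.92), S = (-7.684, -13.92). Equal radii place E and M the same way about A: E = A + 15.9·n = (55.66, -12.56), M = A − 15.9·n = (40.29, -40.40). Then |KM| = |M − K| = 57.06.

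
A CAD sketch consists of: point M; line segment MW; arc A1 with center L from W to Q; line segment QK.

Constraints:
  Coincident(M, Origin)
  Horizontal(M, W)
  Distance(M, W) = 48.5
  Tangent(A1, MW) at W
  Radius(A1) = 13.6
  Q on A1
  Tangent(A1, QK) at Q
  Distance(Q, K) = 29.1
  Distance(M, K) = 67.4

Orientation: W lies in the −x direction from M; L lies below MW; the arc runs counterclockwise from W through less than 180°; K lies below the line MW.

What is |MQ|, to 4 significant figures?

63.88

M is at the origin; MW is horizontal with |MW| = 48.5 and W on the −x side, so W = (-48.50, 0.000). Tangency of A1 to MW means the radius LW is perpendicular to MW, so L = W + (0, -13.6) = (-48.50, -13.60). Since LQ ⟂ QK (tangency), |LK| = √(13.6² + 29.1²) = 32.12 regardless of where Q sits on A1. So K lies on both circle(M, 67.4) and circle(L, 32.12); the below-MW intersection is K = (-49.54, -45.70). Q is the foot of the tangent from K: Q = (-61.00, -18.96).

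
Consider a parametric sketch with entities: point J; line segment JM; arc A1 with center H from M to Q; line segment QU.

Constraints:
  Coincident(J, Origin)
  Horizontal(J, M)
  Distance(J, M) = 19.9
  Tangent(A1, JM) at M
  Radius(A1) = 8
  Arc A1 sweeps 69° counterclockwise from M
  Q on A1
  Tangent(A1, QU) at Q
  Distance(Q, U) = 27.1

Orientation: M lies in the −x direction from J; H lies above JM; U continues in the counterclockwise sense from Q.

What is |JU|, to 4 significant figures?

30.55

J is at the origin; JM is horizontal with |JM| = 19.9 and M on the −x side, so M = (-19.90, 0.000). Tangency of A1 to JM means the radius HM is perpendicular to JM, so H = M + (0, 8) = (-19.90, 8.000). On A1, M sits at bearing -90° from H; a 69° counterclockwise sweep puts Q at bearing -21°, so Q = H + 8.0·(cos -21°, sin -21°) = (-12.43, 5.133). Tangency of A1 to QU means the radius HQ is perpendicular to QU, so QU runs along (−sin -21°, cos -21°); with |QU| = 27.1, U = (-2.720, 30.43). Then |JU| = |U − J| = 30.55.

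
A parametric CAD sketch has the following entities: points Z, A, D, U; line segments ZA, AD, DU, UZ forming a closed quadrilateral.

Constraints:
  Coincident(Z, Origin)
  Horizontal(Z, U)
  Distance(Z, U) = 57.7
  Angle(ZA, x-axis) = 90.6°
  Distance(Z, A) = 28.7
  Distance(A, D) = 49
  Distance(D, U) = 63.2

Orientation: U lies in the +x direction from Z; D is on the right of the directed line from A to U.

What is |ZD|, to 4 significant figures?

20.38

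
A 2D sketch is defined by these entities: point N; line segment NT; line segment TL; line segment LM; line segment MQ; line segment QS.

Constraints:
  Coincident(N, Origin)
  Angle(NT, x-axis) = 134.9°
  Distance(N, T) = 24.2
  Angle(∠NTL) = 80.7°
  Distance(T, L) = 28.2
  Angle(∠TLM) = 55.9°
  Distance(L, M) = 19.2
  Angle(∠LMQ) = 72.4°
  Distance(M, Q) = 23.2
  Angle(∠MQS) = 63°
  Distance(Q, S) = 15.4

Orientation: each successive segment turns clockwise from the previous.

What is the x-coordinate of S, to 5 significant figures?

-5.4177

∠LMQ = 72.4° gives MQ at 163.90° from the x-axis; with |MQ| = 23.2, Q = (-15.940, 20.798). ∠MQS = 63.0° gives QS at 46.900° from the x-axis; with |QS| = 15.4, S = (-5.4177, 32.042). So S.x = -5.4177.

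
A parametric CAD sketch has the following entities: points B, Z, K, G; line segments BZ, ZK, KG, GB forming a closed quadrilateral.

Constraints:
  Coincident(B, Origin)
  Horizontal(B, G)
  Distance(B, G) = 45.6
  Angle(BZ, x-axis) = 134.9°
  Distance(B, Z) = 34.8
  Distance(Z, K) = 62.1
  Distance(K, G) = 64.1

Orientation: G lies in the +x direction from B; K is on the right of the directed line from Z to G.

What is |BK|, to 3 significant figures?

36.1

Checks: |ZK| = 62.10 ✓; |KG| = 64.10 ✓.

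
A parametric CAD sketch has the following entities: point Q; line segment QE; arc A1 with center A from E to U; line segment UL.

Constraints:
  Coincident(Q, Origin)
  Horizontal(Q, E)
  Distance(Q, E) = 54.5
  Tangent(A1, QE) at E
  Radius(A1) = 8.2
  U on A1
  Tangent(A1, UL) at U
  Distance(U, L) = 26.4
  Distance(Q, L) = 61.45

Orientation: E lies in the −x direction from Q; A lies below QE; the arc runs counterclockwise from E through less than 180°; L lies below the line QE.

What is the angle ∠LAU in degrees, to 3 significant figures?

72.7°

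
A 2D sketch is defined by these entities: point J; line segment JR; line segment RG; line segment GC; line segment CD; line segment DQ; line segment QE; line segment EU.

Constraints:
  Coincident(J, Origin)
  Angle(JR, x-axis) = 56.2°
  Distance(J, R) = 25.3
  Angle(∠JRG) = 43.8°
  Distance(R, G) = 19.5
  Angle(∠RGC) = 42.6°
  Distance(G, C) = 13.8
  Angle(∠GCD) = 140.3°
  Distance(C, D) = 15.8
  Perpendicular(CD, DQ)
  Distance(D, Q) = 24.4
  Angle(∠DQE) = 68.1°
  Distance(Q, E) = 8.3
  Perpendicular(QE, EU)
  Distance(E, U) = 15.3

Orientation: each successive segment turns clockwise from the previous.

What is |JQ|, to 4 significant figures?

40.99

J is at the origin; JR runs at 56.2° with length 25.3, so R = (14.07, 21.02). ∠JRG = 43.8° gives RG at -80.00° from the x-axis; with |RG| = 19.5, G = (17.46, 1.820). ∠RGC = 42.6° gives GC at 142.6° from the x-axis; with |GC| = 13.8, C = (6.497, 10.20). ∠GCD = 140.3° gives CD at 102.9° from the x-axis; with |CD| = 15.8, D = (2.970, 25.60). The perpendicularity gives DQ at right angles to CD, so DQ runs at 12.90°; with |DQ| = 24.4, Q = (26.75, 31.05). Then |JQ| = |Q − J| = 40.99.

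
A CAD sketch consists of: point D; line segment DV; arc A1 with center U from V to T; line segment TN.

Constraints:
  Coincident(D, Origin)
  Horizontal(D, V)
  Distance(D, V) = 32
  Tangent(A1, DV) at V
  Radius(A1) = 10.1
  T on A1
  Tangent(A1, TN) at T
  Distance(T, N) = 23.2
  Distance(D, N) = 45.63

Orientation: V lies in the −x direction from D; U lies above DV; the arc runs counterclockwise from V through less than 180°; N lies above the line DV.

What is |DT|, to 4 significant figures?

25.84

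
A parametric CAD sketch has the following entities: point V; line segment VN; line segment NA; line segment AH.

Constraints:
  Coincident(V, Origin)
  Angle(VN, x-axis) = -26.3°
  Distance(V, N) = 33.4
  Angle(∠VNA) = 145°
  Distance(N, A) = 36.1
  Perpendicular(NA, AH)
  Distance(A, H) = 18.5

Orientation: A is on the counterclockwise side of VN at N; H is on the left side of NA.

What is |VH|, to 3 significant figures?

63.5

V is at the origin; VN runs at -26.3° with length 33.4, so N = 33.4·(cos -26.3°, sin -26.3°) = (29.9, -14.8). ∠VNA = 145.0°, so NA runs at -26.3° + (180° − 145.0°) = 8.70° from the x-axis; with |NA| = 36.1, A = N + 36.1·(cos 8.70°, sin 8.70°) = (65.6, -9.34). NA ⟂ AH; with |AH| = 18.5 on the left of NA, H = A + 18.5·(-0.151, 0.988) = (62.8, 8.95). Then |VH| = |H − V| = 63.5.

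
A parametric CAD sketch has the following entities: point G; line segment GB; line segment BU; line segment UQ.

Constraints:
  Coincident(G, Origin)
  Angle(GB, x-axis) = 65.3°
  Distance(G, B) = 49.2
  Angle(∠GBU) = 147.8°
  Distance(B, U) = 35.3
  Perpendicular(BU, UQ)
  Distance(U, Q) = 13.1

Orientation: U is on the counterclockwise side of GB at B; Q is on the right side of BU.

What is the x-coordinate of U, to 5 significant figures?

15.951

G is at the origin; GB runs at 65.3° with length 49.2, so B = 49.2·(cos 65.3°, sin 65.3°) = (20.559, 44.699). ∠GBU = 147.8°, so BU runs at 65.3° + (180° − 147.8°) = 97.500° from the x-axis; with |BU| = 35.3, U = B + 35.3·(cos 97.500°, sin 97.500°) = (15.951, 79.697). So U.x = 15.951.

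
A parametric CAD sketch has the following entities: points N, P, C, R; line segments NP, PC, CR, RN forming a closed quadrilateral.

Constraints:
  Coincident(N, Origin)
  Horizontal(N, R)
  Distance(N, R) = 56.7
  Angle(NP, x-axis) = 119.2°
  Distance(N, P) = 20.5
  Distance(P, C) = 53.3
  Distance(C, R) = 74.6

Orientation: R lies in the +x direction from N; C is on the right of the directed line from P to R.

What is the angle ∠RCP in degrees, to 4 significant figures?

62.79°

N is at the origin; N and R share the same y with |NR| = 56.7 and R in +x, so R = (56.7, 0). NP runs at 119.2° with |NP| = 20.5, so P = (-10.00, 17.89). C is determined by |PC| = 53.3 and |CR| = 74.6 together: it lies at the intersection of circle(P, 53.3) and circle(R, 74.6). With |PR| = 69.06, the foot of the radical line on PR is 14.81 from P and the perpendicular offset is √(53.3² − 14.81²) = 51.20. Taking the right-of-PR solution: C = (-8.968, -35.40).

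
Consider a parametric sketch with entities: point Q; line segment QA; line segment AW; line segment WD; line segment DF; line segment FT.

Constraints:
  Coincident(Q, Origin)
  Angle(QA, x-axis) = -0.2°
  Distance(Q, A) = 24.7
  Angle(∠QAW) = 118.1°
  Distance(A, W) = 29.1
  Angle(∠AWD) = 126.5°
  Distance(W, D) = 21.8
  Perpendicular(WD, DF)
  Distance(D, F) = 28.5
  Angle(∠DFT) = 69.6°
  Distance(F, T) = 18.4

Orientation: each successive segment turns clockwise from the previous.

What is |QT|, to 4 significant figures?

26.17

Q is at the origin; QA runs at -0.2° with length 24.7, so A = (24.70, -0.08622). ∠QAW = 118.1° gives AW at -62.10° from the x-axis; with |AW| = 29.1, W = (38.32, -25.80). ∠AWD = 126.5° gives WD at -115.6° from the x-axis; with |WD| = 21.8, D = (28.90, -45.46). The perpendicularity gives DF at right angles to WD, so DF runs at 154.4°; with |DF| = 28.5, F = (3.195, -33.15). ∠DFT = 69.6° gives FT at 44.00° from the x-axis; with |FT| = 18.4, T = (16.43, -20.37). Then |QT| = |T − Q| = 26.17.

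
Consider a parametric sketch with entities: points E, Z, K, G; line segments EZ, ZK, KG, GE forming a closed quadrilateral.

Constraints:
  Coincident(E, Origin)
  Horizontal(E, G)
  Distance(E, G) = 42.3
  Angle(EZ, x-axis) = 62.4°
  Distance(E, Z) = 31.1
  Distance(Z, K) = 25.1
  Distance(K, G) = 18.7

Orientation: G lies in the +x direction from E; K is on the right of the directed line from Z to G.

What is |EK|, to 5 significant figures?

24.531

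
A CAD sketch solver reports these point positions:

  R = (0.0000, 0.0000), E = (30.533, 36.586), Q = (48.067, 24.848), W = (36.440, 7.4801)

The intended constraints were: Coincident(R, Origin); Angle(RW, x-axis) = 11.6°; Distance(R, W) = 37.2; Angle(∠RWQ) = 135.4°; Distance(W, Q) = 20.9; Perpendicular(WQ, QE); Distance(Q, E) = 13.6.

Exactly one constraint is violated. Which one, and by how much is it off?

Distance(Q, E) = 13.6 — off by 7.50.

R = (0.00, 0.00) ✓; RW at 11.60° ✓; |RW| = 37.20 ✓; ∠RWQ = 135.4° ✓; |WQ| = 20.90 ✓; ∠(WQ, QE) = 90.00° ✓; |QE| = 21.10 ✗.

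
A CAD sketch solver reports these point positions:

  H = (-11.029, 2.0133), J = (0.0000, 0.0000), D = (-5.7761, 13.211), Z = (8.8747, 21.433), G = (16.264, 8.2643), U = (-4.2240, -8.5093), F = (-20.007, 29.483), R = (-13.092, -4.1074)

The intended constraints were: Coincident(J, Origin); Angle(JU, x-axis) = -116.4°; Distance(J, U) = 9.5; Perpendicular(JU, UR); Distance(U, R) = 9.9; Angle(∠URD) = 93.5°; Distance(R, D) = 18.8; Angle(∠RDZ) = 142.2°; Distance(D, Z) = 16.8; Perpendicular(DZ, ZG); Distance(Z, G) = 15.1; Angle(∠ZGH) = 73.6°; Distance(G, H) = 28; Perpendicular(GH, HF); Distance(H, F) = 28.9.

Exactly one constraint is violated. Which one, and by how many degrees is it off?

Perpendicular(GH, HF) — off by 5.20°.

J = (0.00, 0.00) ✓; JU at -116.4° ✓; |JU| = 9.500 ✓; ∠(JU, UR) = 90.00° ✓; |UR| = 9.900 ✓; ∠URD = 93.50° ✓; |RD| = 18.80 ✓; ∠RDZ = 142.2° ✓; |DZ| = 16.80 ✓; ∠(DZ, ZG) = 90.00° ✓; |ZG| = 15.10 ✓; ∠ZGH = 73.60° ✓; |GH| = 28.00 ✓; ∠(GH, HF) = 84.80° ✗; |HF| = 28.90 ✓.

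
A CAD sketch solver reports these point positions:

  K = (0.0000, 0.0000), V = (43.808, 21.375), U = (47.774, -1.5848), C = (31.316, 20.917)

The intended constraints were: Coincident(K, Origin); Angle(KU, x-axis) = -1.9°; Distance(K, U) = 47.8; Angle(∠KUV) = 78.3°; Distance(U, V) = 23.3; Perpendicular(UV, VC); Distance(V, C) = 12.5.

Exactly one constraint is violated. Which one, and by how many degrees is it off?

Perpendicular(UV, VC) — off by 7.70°.

K = (0.00, 0.00) ✓; KU at -1.900° ✓; |KU| = 47.80 ✓; ∠KUV = 78.30° ✓; |UV| = 23.30 ✓; ∠(UV, VC) = 82.30° ✗; |VC| = 12.50 ✓.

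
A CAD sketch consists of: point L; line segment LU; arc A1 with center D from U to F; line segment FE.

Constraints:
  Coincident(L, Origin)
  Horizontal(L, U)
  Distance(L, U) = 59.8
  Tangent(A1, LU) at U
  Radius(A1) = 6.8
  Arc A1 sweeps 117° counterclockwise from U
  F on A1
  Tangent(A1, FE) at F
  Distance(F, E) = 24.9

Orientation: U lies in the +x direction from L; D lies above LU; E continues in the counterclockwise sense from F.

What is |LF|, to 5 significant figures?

66.597

A1 meets LU tangentially, so DU is at right angles to LU, so D = U + (0, 6.8) = (59.800, 6.8000). On A1, U sits at bearing -90° from D; a 117° counterclockwise sweep puts F at bearing 27°, so F = D + 6.8·(cos 27°, sin 27°) = (65.859, 9.8871). Then |LF| = |F − L| = 66.597.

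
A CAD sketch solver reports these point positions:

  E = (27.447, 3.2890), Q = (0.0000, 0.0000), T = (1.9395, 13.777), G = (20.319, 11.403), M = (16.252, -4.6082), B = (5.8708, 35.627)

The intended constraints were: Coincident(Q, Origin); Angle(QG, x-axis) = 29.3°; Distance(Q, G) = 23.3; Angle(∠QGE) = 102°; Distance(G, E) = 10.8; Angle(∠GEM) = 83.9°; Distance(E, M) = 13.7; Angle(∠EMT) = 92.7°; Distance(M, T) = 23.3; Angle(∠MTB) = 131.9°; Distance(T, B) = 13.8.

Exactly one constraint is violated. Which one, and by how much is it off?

Distance(T, B) = 13.8 — off by 8.40.

Q = (0.00, 0.00) ✓; QG at 29.30° ✓; |QG| = 23.30 ✓; ∠QGE = 102.0° ✓; |GE| = 10.80 ✓; ∠GEM = 83.90° ✓; |EM| = 13.70 ✓; ∠EMT = 92.70° ✓; |MT| = 23.30 ✓; ∠MTB = 131.9° ✓; |TB| = 22.20 ✗.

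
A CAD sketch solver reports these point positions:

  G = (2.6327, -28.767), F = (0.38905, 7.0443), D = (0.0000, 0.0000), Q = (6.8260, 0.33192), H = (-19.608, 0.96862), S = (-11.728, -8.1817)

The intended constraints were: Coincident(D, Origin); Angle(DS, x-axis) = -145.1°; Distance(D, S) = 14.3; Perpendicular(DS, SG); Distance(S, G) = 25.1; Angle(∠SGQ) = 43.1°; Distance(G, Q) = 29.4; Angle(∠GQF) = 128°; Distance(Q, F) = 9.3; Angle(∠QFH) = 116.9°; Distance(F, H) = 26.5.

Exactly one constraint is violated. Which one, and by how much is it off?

Distance(F, H) = 26.5 — off by 5.60.

D = (0.00, 0.00) ✓; DS at -145.1° ✓; |DS| = 14.30 ✓; ∠(DS, SG) = 90.00° ✓; |SG| = 25.10 ✓; ∠SGQ = 43.10° ✓; |GQ| = 29.40 ✓; ∠GQF = 128.0° ✓; |QF| = 9.300 ✓; ∠QFH = 116.9° ✓; |FH| = 20.90 ✗.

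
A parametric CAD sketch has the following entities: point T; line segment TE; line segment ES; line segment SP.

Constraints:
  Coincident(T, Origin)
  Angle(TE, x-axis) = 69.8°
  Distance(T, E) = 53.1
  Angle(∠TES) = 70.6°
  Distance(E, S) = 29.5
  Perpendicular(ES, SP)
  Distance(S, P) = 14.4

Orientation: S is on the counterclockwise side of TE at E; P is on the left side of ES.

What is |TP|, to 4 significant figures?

37.61

∠TES = 70.6°, so ES runs at 69.8° + (180° − 70.6°) = 179.2° from the x-axis; with |ES| = 29.5, S = E + 29.5·(cos 179.2°, sin 179.2°) = (-11.16, 50.25). ES is perpendicular to SP; with |SP| = 14.4 on the left of ES, P = S + 14.4·(-0.01396, -0.9999) = (-11.36, 35.85). Then |TP| = |P − T| = 37.61.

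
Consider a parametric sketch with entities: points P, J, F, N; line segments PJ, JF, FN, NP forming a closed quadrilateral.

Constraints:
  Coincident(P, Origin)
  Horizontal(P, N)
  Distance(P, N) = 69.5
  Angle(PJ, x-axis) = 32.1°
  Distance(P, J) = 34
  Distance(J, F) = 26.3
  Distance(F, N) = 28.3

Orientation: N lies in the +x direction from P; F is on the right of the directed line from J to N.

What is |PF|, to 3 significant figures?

41.9

Checks: |JF| = 26.30 ✓; |FN| = 28.30 ✓.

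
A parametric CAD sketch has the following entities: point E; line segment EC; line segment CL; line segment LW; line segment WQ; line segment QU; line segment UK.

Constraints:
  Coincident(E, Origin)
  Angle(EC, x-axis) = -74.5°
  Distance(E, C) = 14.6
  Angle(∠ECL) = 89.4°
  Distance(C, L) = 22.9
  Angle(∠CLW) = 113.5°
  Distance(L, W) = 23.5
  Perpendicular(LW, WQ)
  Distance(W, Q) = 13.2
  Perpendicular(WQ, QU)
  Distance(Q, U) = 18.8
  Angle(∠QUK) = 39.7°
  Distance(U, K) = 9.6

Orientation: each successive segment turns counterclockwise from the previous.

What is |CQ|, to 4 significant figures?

33.55

∠CLW = 113.5° gives LW at 82.60° from the x-axis; with |LW| = 23.5, W = (28.93, 15.59). LW is perpendicular to WQ, so WQ runs at 172.6°; with |WQ| = 13.2, Q = (15.84, 17.29). Then |CQ| = |Q − C| = 33.55.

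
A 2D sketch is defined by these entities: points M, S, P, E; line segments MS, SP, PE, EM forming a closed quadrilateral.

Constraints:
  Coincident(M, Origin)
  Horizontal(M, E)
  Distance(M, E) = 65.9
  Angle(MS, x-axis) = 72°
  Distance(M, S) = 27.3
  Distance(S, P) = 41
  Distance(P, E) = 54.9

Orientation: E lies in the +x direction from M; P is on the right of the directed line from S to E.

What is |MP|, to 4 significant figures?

19.70

M is at the origin; M and E share the same y with |ME| = 65.9 and E in +x, so E = (65.9, 0). MS runs at 72.0° with |MS| = 27.3, so S = (8.436, 25.96). P is determined by |SP| = 41.0 and |PE| = 54.9 together: it lies at the intersection of circle(S, 41.0) and circle(E, 54.9). With |SE| = 63.06, the foot of the radical line on SE is 20.96 from S and the perpendicular offset is √(41.0² − 20.96²) = 35.24. Taking the right-of-SE solution: P = (13.03, -14.78).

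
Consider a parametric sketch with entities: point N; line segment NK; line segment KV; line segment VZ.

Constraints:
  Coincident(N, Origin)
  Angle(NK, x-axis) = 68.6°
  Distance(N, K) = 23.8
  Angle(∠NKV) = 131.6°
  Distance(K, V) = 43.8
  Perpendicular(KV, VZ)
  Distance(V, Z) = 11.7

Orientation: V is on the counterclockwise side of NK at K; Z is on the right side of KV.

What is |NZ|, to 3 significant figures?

66.5

∠NKV = 131.6°, so KV runs at 68.6° + (180° − 131.6°) = 117° from the x-axis; with |KV| = 43.8, V = K + 43.8·(cos 117°, sin 117°) = (-11.2, 61.2). The perpendicularity gives VZ at right angles to KV; with |VZ| = 11.7 on the right of KV, Z = V + 11.7·(0.891, 0.454) = (-0.776, 66.5). Then |NZ| = |Z − N| = 66.5.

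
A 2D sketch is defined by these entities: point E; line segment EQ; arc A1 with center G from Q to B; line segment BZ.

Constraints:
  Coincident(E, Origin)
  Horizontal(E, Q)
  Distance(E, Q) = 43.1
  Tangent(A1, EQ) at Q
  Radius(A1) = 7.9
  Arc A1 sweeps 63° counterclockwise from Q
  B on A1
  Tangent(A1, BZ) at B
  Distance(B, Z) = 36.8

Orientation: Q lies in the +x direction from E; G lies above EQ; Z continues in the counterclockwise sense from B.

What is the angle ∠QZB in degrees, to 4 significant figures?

5.619°

E is at the origin; EQ is horizontal with |EQ| = 43.1 and Q on the +x side, so Q = (43.10, 0.000). The tangent condition forces GQ to be normal to EQ, so G = Q + (0, 7.9) = (43.10, 7.900). On A1, Q sits at bearing -90° from G; a 63° counterclockwise sweep puts B at bearing -27°, so B = G + 7.9·(cos -27°, sin -27°) = (50.14, 4.313). Since A1 is tangent to BZ there, GB ⟂ BZ, so BZ runs along (−sin -27°, cos -27°); with |BZ| = 36.8, Z = (66.85, 37.10). Then cos ∠QZB = ZQ·ZB / (|ZQ||ZB|), giving 5.619°.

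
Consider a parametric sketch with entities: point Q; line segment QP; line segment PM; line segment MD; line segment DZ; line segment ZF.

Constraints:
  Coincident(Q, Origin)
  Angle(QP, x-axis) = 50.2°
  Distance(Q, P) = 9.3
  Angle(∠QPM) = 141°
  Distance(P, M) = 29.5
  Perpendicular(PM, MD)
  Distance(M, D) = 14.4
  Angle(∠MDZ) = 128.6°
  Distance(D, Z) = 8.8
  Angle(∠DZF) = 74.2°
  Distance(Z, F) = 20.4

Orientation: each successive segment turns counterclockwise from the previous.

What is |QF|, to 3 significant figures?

22.5

Q is at the origin; QP runs at 50.2° with length 9.3, so P = (5.95, 7.15). ∠QPM = 141.0° gives PM at 89.2° from the x-axis; with |PM| = 29.5, M = (6.36, 36.6). PM is perpendicular to MD, so MD runs at 179°; with |MD| = 14.4, D = (-8.03, 36.8). ∠MDZ = 128.6° gives DZ at -129° from the x-axis; with |DZ| = 8.8, Z = (-13.6, 30.0). ∠DZF = 74.2° gives ZF at -23.6° from the x-axis; with |ZF| = 20.4, F = (5.07, 21.9). Then |QF| = |F − Q| = 22.5.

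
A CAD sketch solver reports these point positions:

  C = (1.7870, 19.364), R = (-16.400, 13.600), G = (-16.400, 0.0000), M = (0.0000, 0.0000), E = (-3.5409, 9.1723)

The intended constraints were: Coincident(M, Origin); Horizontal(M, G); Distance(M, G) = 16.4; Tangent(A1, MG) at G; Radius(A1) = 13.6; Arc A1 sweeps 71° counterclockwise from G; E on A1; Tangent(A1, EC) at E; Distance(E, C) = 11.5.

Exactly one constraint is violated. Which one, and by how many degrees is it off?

Tangent(A1, EC) at E — off by 8.60°.

M = (0.00, 0.00) ✓; M.y = 0.00, G.y = 0.00 ✓; |MG| = 16.40 ✓; ∠(RG, GM) = 90.00° ✓; |RG| = 13.60 ✓; bearing(R→E) − bearing(R→G) = 71.00° ✓; |RE| = 13.60 ✓; ∠(RE, EC) = 98.60° ✗; |EC| = 11.50 ✓.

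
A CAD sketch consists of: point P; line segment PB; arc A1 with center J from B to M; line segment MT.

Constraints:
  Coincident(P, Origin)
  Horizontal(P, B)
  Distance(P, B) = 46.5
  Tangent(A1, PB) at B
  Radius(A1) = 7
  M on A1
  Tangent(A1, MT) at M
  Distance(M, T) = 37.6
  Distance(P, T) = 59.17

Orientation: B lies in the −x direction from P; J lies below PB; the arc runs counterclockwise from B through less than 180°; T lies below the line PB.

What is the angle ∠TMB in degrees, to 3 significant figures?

124°

Checks: ∠(JB, BP) = 90.00° ✓; |JM| = 7.000 ✓; ∠(JM, MT) = 90.00° ✓; |MT| = 37.60 ✓; |PT| = 59.17 ✓.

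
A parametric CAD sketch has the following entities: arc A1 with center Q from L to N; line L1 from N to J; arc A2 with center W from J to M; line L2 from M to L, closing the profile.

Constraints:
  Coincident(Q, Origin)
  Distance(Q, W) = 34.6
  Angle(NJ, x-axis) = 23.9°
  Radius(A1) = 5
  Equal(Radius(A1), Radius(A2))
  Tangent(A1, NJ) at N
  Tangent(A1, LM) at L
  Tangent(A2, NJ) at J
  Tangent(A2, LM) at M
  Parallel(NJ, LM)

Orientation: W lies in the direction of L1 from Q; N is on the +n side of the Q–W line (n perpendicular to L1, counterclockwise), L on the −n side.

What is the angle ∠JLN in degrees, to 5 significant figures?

73.880°

Tangency of A1 to both parallel lines with radius 5.0 puts N and L at Q ± 5.0·n: N = (-2.0257, 4.5713), L = (2.0257, -4.5713). Equal radii place J and M the same way about W: J = W + 5.0·n = (29.607, 18.589), M = W − 5.0·n = (33.659, 9.4466). Then cos ∠JLN = LJ·LN / (|LJ||LN|), giving 73.880°.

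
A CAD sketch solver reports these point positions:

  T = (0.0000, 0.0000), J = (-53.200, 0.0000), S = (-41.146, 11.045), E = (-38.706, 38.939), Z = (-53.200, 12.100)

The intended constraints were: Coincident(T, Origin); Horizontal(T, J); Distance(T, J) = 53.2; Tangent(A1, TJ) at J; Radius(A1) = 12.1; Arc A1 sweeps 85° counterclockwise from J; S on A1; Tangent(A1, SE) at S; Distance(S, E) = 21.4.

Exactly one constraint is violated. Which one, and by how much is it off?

Distance(S, E) = 21.4 — off by 6.60.

T = (0.00, 0.00) ✓; T.y = 0.00, J.y = 0.00 ✓; |TJ| = 53.20 ✓; ∠(ZJ, JT) = 90.00° ✓; |ZJ| = 12.10 ✓; bearing(Z→S) − bearing(Z→J) = 85.00° ✓; |ZS| = 12.10 ✓; ∠(ZS, SE) = 90.00° ✓; |SE| = 28.00 ✗.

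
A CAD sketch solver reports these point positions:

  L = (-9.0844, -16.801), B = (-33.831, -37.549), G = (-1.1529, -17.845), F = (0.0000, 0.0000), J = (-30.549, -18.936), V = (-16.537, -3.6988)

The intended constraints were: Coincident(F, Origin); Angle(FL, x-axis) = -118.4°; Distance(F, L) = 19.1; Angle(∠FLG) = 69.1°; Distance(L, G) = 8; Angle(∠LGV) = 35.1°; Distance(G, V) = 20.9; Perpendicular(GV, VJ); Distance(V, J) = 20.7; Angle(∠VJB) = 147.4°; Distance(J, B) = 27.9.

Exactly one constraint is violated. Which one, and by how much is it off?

Distance(J, B) = 27.9 — off by 9.00.

F = (0.00, 0.00) ✓; FL at -118.4° ✓; |FL| = 19.10 ✓; ∠FLG = 69.10° ✓; |LG| = 8.000 ✓; ∠LGV = 35.10° ✓; |GV| = 20.90 ✓; ∠(GV, VJ) = 90.00° ✓; |VJ| = 20.70 ✓; ∠VJB = 147.4° ✓; |JB| = 18.90 ✗.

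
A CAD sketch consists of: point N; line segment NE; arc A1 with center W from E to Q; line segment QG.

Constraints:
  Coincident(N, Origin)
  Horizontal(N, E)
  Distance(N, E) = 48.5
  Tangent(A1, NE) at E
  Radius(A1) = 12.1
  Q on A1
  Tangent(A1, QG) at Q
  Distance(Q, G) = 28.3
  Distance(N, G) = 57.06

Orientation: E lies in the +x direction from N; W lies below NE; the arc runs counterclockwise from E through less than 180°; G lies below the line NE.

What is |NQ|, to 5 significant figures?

38.801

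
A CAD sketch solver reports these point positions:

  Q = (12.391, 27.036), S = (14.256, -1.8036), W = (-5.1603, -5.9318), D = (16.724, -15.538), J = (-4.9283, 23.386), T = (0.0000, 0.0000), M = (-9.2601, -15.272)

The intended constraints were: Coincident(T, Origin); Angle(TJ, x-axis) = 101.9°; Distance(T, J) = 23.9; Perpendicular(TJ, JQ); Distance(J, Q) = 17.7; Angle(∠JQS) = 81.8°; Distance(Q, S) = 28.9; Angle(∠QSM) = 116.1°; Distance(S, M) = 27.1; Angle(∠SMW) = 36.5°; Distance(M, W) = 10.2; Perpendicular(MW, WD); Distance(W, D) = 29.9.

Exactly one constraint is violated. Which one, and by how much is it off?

Distance(W, D) = 29.9 — off by 6.00.

T = (0.00, 0.00) ✓; TJ at 101.9° ✓; |TJ| = 23.90 ✓; ∠(TJ, JQ) = 90.00° ✓; |JQ| = 17.70 ✓; ∠JQS = 81.80° ✓; |QS| = 28.90 ✓; ∠QSM = 116.1° ✓; |SM| = 27.10 ✓; ∠SMW = 36.50° ✓; |MW| = 10.20 ✓; ∠(MW, WD) = 90.00° ✓; |WD| = 23.90 ✗.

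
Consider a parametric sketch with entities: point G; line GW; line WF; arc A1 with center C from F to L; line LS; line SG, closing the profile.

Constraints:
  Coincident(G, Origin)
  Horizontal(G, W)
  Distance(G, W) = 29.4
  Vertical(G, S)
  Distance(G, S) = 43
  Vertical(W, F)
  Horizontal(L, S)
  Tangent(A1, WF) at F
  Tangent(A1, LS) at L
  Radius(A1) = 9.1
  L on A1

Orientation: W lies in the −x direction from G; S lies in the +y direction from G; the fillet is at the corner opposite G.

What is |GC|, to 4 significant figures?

39.51

G is at the origin; G and W share the same y with |GW| = 29.4 and W on the −x side, so W = (-29.40, 0.000). G and S share the same x with |GS| = 43.0 and S on the +y side, so S = (0.000, 43.00). The virtual corner opposite G is at (-29.40, 43.00). The tangent condition forces CF to be normal to WF and the tangent condition forces CL to be normal to LS, with radius 9.1, so the center C sits 9.1 in from both sides at C = (-20.30, 33.90). Then |GC| = |C − G| = 39.51.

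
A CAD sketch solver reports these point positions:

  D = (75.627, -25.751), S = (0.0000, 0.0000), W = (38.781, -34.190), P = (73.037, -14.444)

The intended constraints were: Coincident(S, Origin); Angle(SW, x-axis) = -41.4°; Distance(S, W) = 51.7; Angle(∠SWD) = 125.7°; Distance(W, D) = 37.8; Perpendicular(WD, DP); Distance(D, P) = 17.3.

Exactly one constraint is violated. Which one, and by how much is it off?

Distance(D, P) = 17.3 — off by 5.70.

S = (0.00, 0.00) ✓; SW at -41.40° ✓; |SW| = 51.70 ✓; ∠SWD = 125.7° ✓; |WD| = 37.80 ✓; ∠(WD, DP) = 90.00° ✓; |DP| = 11.60 ✗.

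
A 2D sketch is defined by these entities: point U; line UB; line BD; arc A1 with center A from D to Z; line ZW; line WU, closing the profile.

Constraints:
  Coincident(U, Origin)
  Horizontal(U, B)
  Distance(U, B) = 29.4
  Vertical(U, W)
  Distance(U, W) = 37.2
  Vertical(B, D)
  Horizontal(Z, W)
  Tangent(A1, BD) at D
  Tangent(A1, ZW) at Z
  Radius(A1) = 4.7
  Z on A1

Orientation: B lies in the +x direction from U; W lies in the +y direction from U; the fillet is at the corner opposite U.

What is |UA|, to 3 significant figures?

40.8

UW is vertical with |UW| = 37.2 and W on the +y side, so W = (0.00, 37.2). The virtual corner opposite U is at (29.4, 37.2). Since A1 is tangent to BD there, AD ⟂ BD and since A1 is tangent to ZW there, AZ ⟂ ZW, with radius 4.7, so the center A sits 4.7 in from both sides at A = (24.7, 32.5). Then |UA| = |A − U| = 40.8.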